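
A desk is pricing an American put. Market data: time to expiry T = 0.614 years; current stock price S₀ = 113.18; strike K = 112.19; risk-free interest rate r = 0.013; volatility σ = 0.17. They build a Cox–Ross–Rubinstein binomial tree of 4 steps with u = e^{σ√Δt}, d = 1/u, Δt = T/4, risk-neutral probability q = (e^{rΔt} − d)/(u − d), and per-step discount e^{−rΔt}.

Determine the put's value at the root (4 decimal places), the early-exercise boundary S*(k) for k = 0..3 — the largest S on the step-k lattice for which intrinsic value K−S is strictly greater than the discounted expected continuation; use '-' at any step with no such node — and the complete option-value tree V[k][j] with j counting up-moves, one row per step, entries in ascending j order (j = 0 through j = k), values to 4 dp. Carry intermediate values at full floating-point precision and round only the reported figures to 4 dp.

price = 4.9285
boundary = - - 99.0644 92.6812
tree:
4.9285
8.2078 1.6472
13.1256 3.2901 0.0000
19.5088 6.5714 0.0000 0.0000
25.4806 13.1256 0.0000 0.0000 0.0000

Δt=0.15350, u=1.06887, d=0.93557, q=0.49834, disc=e^(-rΔt)=0.99801
k=4 terminal: V=max(K-S,0) → 25.4806 13.1256 0.0000 0.0000 0.0000
k=3: j=0 S=92.6812 intr=19.5088 cont=19.2851 V=19.5088[EX]; j=1 S=105.8873 intr=6.3027 cont=6.5714 V=6.5714[hold]; j=2 S=120.9750 intr=0.0000 cont=0.0000 V=0.0000[hold]; j=3 S=138.2126 intr=0.0000 cont=0.0000 V=0.0000[hold]  S*(3)=92.6812
k=2: j=0 S=99.0644 intr=13.1256 cont=13.0355 V=13.1256[EX]; j=1 S=113.1800 intr=0.0000 cont=3.2901 V=3.2901[hold]; j=2 S=129.3069 intr=0.0000 cont=0.0000 V=0.0000[hold]  S*(2)=99.0644
k=1: j=0 S=105.8873 intr=6.3027 cont=8.2078 V=8.2078[hold]; j=1 S=120.9750 intr=0.0000 cont=1.6472 V=1.6472[hold]  S*(1)=-
k=0: j=0 S=113.1800 intr=0.0000 cont=4.9285 V=4.9285[hold]  S*(0)=-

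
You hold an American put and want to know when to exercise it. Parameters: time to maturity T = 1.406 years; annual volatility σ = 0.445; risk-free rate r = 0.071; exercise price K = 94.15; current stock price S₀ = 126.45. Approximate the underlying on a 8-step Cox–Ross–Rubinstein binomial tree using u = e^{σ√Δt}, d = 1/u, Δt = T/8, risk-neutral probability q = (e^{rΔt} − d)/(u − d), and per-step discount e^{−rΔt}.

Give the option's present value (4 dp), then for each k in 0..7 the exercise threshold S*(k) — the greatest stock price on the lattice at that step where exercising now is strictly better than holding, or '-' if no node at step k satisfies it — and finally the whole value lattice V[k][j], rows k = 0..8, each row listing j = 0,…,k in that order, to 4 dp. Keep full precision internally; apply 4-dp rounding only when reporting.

price = 7.7118
boundary = - - - - 59.9569 49.7530 59.9569 72.2535
tree:
7.7118
11.6891 3.7202
17.2718 6.1087 1.2996
24.7533 9.8348 2.3406 0.2364
34.1931 15.4460 4.1766 0.4665 0.0000
44.3970 23.4901 7.3692 0.9207 0.0000 0.0000
52.8644 34.1931 12.8193 1.8171 0.0000 0.0000 0.0000
59.8906 44.3970 21.8965 3.5863 0.0000 0.0000 0.0000 0.0000
65.7212 52.8644 34.1931 7.0779 0.0000 0.0000 0.0000 0.0000 0.0000

params: Δt=0.17575 u=1.20509 d=0.82981 q=0.48695 e^(-rΔt)=0.98760
t_8 payoffs: 65.7212 52.8644 34.1931 7.0779 0.0000 0.0000 0.0000 0.0000 0.0000
t_7: node(7,0) S=34.2594 payoff=59.8906 vs cont=58.7231 → 59.8906 [stop]  node(7,1) S=49.7530 payoff=44.3970 vs cont=43.2295 → 44.3970 [stop]  node(7,2) S=72.2535 payoff=21.8965 vs cont=20.7290 → 21.8965 [stop]  node(7,3) S=104.9298 payoff=0.0000 vs cont=3.5863 → 3.5863 [wait]  node(7,4) S=152.3838 payoff=0.0000 vs cont=0.0000 → 0.0000 [wait]  node(7,5) S=221.2986 payoff=0.0000 vs cont=0.0000 → 0.0000 [wait]  node(7,6) S=321.3798 payoff=0.0000 vs cont=0.0000 → 0.0000 [wait]  node(7,7) S=466.7223 payoff=0.0000 vs cont=0.0000 → 0.0000 [wait]  ⇒ S*(7)=72.2535
t_6: node(6,0) S=41.2856 payoff=52.8644 vs cont=51.6968 → 52.8644 [stop]  node(6,1) S=59.9569 payoff=34.1931 vs cont=33.0256 → 34.1931 [stop]  node(6,2) S=87.0721 payoff=7.0779 vs cont=12.8193 → 12.8193 [wait]  node(6,3) S=126.4500 payoff=0.0000 vs cont=1.8171 → 1.8171 [wait]  node(6,4) S=183.6364 payoff=0.0000 vs cont=0.0000 → 0.0000 [wait]  node(6,5) S=266.6850 payoff=0.0000 vs cont=0.0000 → 0.0000 [wait]  node(6,6) S=387.2920 payoff=0.0000 vs cont=0.0000 → 0.0000 [wait]  ⇒ S*(6)=59.9569
t_5: node(5,0) S=49.7530 payoff=44.3970 vs cont=43.2295 → 44.3970 [stop]  node(5,1) S=72.2535 payoff=21.8965 vs cont=23.4901 → 23.4901 [wait]  node(5,2) S=104.9298 payoff=0.0000 vs cont=7.3692 → 7.3692 [wait]  node(5,3) S=152.3838 payoff=0.0000 vs cont=0.9207 → 0.9207 [wait]  node(5,4) S=221.2986 payoff=0.0000 vs cont=0.0000 → 0.0000 [wait]  node(5,5) S=321.3798 payoff=0.0000 vs cont=0.0000 → 0.0000 [wait]  ⇒ S*(5)=49.7530
t_4: node(4,0) S=59.9569 payoff=34.1931 vs cont=33.7920 → 34.1931 [stop]  node(4,1) S=87.0721 payoff=7.0779 vs cont=15.4460 → 15.4460 [wait]  node(4,2) S=126.4500 payoff=0.0000 vs cont=4.1766 → 4.1766 [wait]  node(4,3) S=183.6364 payoff=0.0000 vs cont=0.4665 → 0.4665 [wait]  node(4,4) S=266.6850 payoff=0.0000 vs cont=0.0000 → 0.0000 [wait]  ⇒ S*(4)=59.9569
t_3: node(3,0) S=72.2535 payoff=21.8965 vs cont=24.7533 → 24.7533 [wait]  node(3,1) S=104.9298 payoff=0.0000 vs cont=9.8348 → 9.8348 [wait]  node(3,2) S=152.3838 payoff=0.0000 vs cont=2.3406 → 2.3406 [wait]  node(3,3) S=221.2986 payoff=0.0000 vs cont=0.2364 → 0.2364 [wait]  ⇒ S*(3)=-
t_2: node(2,0) S=87.0721 payoff=7.0779 vs cont=17.2718 → 17.2718 [wait]  node(2,1) S=126.4500 payoff=0.0000 vs cont=6.1087 → 6.1087 [wait]  node(2,2) S=183.6364 payoff=0.0000 vs cont=1.2996 → 1.2996 [wait]  ⇒ S*(2)=-
t_1: node(1,0) S=104.9298 payoff=0.0000 vs cont=11.6891 → 11.6891 [wait]  node(1,1) S=152.3838 payoff=0.0000 vs cont=3.7202 → 3.7202 [wait]  ⇒ S*(1)=-
t_0: node(0,0) S=126.4500 payoff=0.0000 vs cont=7.7118 → 7.7118 [wait]  ⇒ S*(0)=-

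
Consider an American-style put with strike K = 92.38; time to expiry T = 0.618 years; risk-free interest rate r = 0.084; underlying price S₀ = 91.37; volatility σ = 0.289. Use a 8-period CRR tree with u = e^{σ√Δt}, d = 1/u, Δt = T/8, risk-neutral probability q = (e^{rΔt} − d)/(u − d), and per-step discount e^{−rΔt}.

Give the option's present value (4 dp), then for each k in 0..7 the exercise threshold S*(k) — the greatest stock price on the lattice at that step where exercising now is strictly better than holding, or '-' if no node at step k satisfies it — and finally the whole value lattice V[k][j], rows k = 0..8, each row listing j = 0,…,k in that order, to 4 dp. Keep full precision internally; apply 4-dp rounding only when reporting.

price = 6.9100
boundary = - - - 71.8043 77.8099 71.8043 77.8099 84.3178
tree:
6.9100
10.2940 3.8778
14.8332 6.2397 1.7497
20.5757 9.7266 3.1044 0.5233
26.1178 14.5701 5.3848 1.0417 0.0521
31.2321 20.5757 9.0574 2.0676 0.1093 0.0000
35.9517 26.1178 14.5701 4.0904 0.2293 0.0000 0.0000
40.3070 31.2321 20.5757 8.0622 0.4813 0.0000 0.0000 0.0000
44.3261 35.9517 26.1178 14.5701 1.0100 0.0000 0.0000 0.0000 0.0000

Δt=0.07725  u=1.08364  d=0.92282  q=0.52041  discount=0.99353
step 8 (expiry): payoffs max(K−S,0) = 44.3261 35.9517 26.1178 14.5701 1.0100 0.0000 0.0000 0.0000 0.0000
step 7: (k=7,j=0): S=52.0730, (K−S)⁺=40.3070, hold=39.7095 ⇒ V=40.3070 exercise | (k=7,j=1): S=61.1479, (K−S)⁺=31.2321, hold=30.6346 ⇒ V=31.2321 exercise | (k=7,j=2): S=71.8043, (K−S)⁺=20.5757, hold=19.9782 ⇒ V=20.5757 exercise | (k=7,j=3): S=84.3178, (K−S)⁺=8.0622, hold=7.4647 ⇒ V=8.0622 exercise | (k=7,j=4): S=99.0120, (K−S)⁺=0.0000, hold=0.4813 ⇒ V=0.4813 continue | (k=7,j=5): S=116.2671, (K−S)⁺=0.0000, hold=0.0000 ⇒ V=0.0000 continue | (k=7,j=6): S=136.5292, (K−S)⁺=0.0000, hold=0.0000 ⇒ V=0.0000 continue | (k=7,j=7): S=160.3225, (K−S)⁺=0.0000, hold=0.0000 ⇒ V=0.0000 continue  boundary S*=84.3178
step 6: (k=6,j=0): S=56.4283, (K−S)⁺=35.9517, hold=35.3542 ⇒ V=35.9517 exercise | (k=6,j=1): S=66.2622, (K−S)⁺=26.1178, hold=25.5203 ⇒ V=26.1178 exercise | (k=6,j=2): S=77.8099, (K−S)⁺=14.5701, hold=13.9726 ⇒ V=14.5701 exercise | (k=6,j=3): S=91.3700, (K−S)⁺=1.0100, hold=4.0904 ⇒ V=4.0904 continue | (k=6,j=4): S=107.2933, (K−S)⁺=0.0000, hold=0.2293 ⇒ V=0.2293 continue | (k=6,j=5): S=125.9915, (K−S)⁺=0.0000, hold=0.0000 ⇒ V=0.0000 continue | (k=6,j=6): S=147.9483, (K−S)⁺=0.0000, hold=0.0000 ⇒ V=0.0000 continue  boundary S*=77.8099
step 5: (k=5,j=0): S=61.1479, (K−S)⁺=31.2321, hold=30.6346 ⇒ V=31.2321 exercise | (k=5,j=1): S=71.8043, (K−S)⁺=20.5757, hold=19.9782 ⇒ V=20.5757 exercise | (k=5,j=2): S=84.3178, (K−S)⁺=8.0622, hold=9.0574 ⇒ V=9.0574 continue | (k=5,j=3): S=99.0120, (K−S)⁺=0.0000, hold=2.0676 ⇒ V=2.0676 continue | (k=5,j=4): S=116.2671, (K−S)⁺=0.0000, hold=0.1093 ⇒ V=0.1093 continue | (k=5,j=5): S=136.5292, (K−S)⁺=0.0000, hold=0.0000 ⇒ V=0.0000 continue  boundary S*=71.8043
step 4: (k=4,j=0): S=66.2622, (K−S)⁺=26.1178, hold=25.5203 ⇒ V=26.1178 exercise | (k=4,j=1): S=77.8099, (K−S)⁺=14.5701, hold=14.4871 ⇒ V=14.5701 exercise | (k=4,j=2): S=91.3700, (K−S)⁺=1.0100, hold=5.3848 ⇒ V=5.3848 continue | (k=4,j=3): S=107.2933, (K−S)⁺=0.0000, hold=1.0417 ⇒ V=1.0417 continue | (k=4,j=4): S=125.9915, (K−S)⁺=0.0000, hold=0.0521 ⇒ V=0.0521 continue  boundary S*=77.8099
step 3: (k=3,j=0): S=71.8043, (K−S)⁺=20.5757, hold=19.9782 ⇒ V=20.5757 exercise | (k=3,j=1): S=84.3178, (K−S)⁺=8.0622, hold=9.7266 ⇒ V=9.7266 continue | (k=3,j=2): S=99.0120, (K−S)⁺=0.0000, hold=3.1044 ⇒ V=3.1044 continue | (k=3,j=3): S=116.2671, (K−S)⁺=0.0000, hold=0.5233 ⇒ V=0.5233 continue  boundary S*=71.8043
step 2: (k=2,j=0): S=77.8099, (K−S)⁺=14.5701, hold=14.8332 ⇒ V=14.8332 continue | (k=2,j=1): S=91.3700, (K−S)⁺=1.0100, hold=6.2397 ⇒ V=6.2397 continue | (k=2,j=2): S=107.2933, (K−S)⁺=0.0000, hold=1.7497 ⇒ V=1.7497 continue  boundary S*=-
step 1: (k=1,j=0): S=84.3178, (K−S)⁺=8.0622, hold=10.2940 ⇒ V=10.2940 continue | (k=1,j=1): S=99.0120, (K−S)⁺=0.0000, hold=3.8778 ⇒ V=3.8778 continue  boundary S*=-
step 0: (k=0,j=0): S=91.3700, (K−S)⁺=1.0100, hold=6.9100 ⇒ V=6.9100 continue  boundary S*=-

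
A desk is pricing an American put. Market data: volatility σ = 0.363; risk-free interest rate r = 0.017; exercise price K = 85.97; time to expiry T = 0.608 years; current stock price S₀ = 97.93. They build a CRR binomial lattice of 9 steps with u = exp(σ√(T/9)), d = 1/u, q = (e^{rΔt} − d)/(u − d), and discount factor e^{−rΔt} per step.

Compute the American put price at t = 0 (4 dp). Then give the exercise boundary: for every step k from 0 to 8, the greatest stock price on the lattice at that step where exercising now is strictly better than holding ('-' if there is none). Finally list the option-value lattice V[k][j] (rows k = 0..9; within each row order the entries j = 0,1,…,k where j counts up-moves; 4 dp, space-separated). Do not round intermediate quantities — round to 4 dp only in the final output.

price = 5.1593
boundary = - - - - - 61.0998 55.5987 61.0998 67.1452
tree:
5.1593
7.5142 2.6459
10.6606 4.1576 1.0309
14.6700 6.3859 1.7778 0.2323
19.4875 9.5382 3.0202 0.4495 0.0000
24.8702 13.7609 5.0322 0.8696 0.0000 0.0000
30.3713 19.0075 8.1668 1.6823 0.0000 0.0000 0.0000
35.3772 24.8702 12.7651 3.2546 0.0000 0.0000 0.0000 0.0000
39.9323 30.3713 18.8248 6.2964 0.0000 0.0000 0.0000 0.0000 0.0000
44.0773 35.3772 24.8702 12.1813 0.0000 0.0000 0.0000 0.0000 0.0000 0.0000

Δt=0.06756, u=1.09894, d=0.90997, q=0.48251, disc=e^(-rΔt)=0.99885
k=9 terminal: V=max(K-S,0) → 44.0773 35.3772 24.8702 12.1813 0.0000 0.0000 0.0000 0.0000 0.0000 0.0000
k=8: j=0 S=46.0377 intr=39.9323 cont=39.8336 V=39.9323[EX]; j=1 S=55.5987 intr=30.3713 cont=30.2727 V=30.3713[EX]; j=2 S=67.1452 intr=18.8248 cont=18.7262 V=18.8248[EX]; j=3 S=81.0896 intr=4.8804 cont=6.2964 V=6.2964[hold]; j=4 S=97.9300 intr=0.0000 cont=0.0000 V=0.0000[hold]; j=5 S=118.2677 intr=0.0000 cont=0.0000 V=0.0000[hold]; j=6 S=142.8291 intr=0.0000 cont=0.0000 V=0.0000[hold]; j=7 S=172.4913 intr=0.0000 cont=0.0000 V=0.0000[hold]; j=8 S=208.3136 intr=0.0000 cont=0.0000 V=0.0000[hold]  S*(8)=67.1452
k=7: j=0 S=50.5928 intr=35.3772 cont=35.2785 V=35.3772[EX]; j=1 S=61.0998 intr=24.8702 cont=24.7716 V=24.8702[EX]; j=2 S=73.7887 intr=12.1813 cont=12.7651 V=12.7651[hold]; j=3 S=89.1129 intr=0.0000 cont=3.2546 V=3.2546[hold]; j=4 S=107.6195 intr=0.0000 cont=0.0000 V=0.0000[hold]; j=5 S=129.9695 intr=0.0000 cont=0.0000 V=0.0000[hold]; j=6 S=156.9611 intr=0.0000 cont=0.0000 V=0.0000[hold]; j=7 S=189.5581 intr=0.0000 cont=0.0000 V=0.0000[hold]  S*(7)=61.0998
k=6: j=0 S=55.5987 intr=30.3713 cont=30.2727 V=30.3713[EX]; j=1 S=67.1452 intr=18.8248 cont=19.0075 V=19.0075[hold]; j=2 S=81.0896 intr=4.8804 cont=8.1668 V=8.1668[hold]; j=3 S=97.9300 intr=0.0000 cont=1.6823 V=1.6823[hold]; j=4 S=118.2677 intr=0.0000 cont=0.0000 V=0.0000[hold]; j=5 S=142.8291 intr=0.0000 cont=0.0000 V=0.0000[hold]; j=6 S=172.4913 intr=0.0000 cont=0.0000 V=0.0000[hold]  S*(6)=55.5987
k=5: j=0 S=61.0998 intr=24.8702 cont=24.8596 V=24.8702[EX]; j=1 S=73.7887 intr=12.1813 cont=13.7609 V=13.7609[hold]; j=2 S=89.1129 intr=0.0000 cont=5.0322 V=5.0322[hold]; j=3 S=107.6195 intr=0.0000 cont=0.8696 V=0.8696[hold]; j=4 S=129.9695 intr=0.0000 cont=0.0000 V=0.0000[hold]; j=5 S=156.9611 intr=0.0000 cont=0.0000 V=0.0000[hold]  S*(5)=61.0998
k=4: j=0 S=67.1452 intr=18.8248 cont=19.4875 V=19.4875[hold]; j=1 S=81.0896 intr=4.8804 cont=9.5382 V=9.5382[hold]; j=2 S=97.9300 intr=0.0000 cont=3.0202 V=3.0202[hold]; j=3 S=118.2677 intr=0.0000 cont=0.4495 V=0.4495[hold]; j=4 S=142.8291 intr=0.0000 cont=0.0000 V=0.0000[hold]  S*(4)=-
k=3: j=0 S=73.7887 intr=12.1813 cont=14.6700 V=14.6700[hold]; j=1 S=89.1129 intr=0.0000 cont=6.3859 V=6.3859[hold]; j=2 S=107.6195 intr=0.0000 cont=1.7778 V=1.7778[hold]; j=3 S=129.9695 intr=0.0000 cont=0.2323 V=0.2323[hold]  S*(3)=-
k=2: j=0 S=81.0896 intr=4.8804 cont=10.6606 V=10.6606[hold]; j=1 S=97.9300 intr=0.0000 cont=4.1576 V=4.1576[hold]; j=2 S=118.2677 intr=0.0000 cont=1.0309 V=1.0309[hold]  S*(2)=-
k=1: j=0 S=89.1129 intr=0.0000 cont=7.5142 V=7.5142[hold]; j=1 S=107.6195 intr=0.0000 cont=2.6459 V=2.6459[hold]  S*(1)=-
k=0: j=0 S=97.9300 intr=0.0000 cont=5.1593 V=5.1593[hold]  S*(0)=-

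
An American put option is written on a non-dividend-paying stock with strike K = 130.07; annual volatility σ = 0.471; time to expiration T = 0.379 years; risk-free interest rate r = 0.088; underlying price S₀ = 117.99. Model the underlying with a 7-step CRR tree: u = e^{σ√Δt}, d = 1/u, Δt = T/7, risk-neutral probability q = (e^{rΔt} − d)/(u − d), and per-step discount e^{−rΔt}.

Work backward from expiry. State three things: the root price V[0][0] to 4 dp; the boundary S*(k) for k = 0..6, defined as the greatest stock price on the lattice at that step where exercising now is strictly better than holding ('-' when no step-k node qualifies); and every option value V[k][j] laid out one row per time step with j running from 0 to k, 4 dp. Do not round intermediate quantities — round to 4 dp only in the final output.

Δt=0.05414, u=1.11583, d=0.89620, q=0.49437, disc=e^(-rΔt)=0.99525
k=7 terminal: V=max(K-S,0) → 75.2841 61.8578 45.1411 24.3277 0.0000 0.0000 0.0000 0.0000
k=6: j=0 S=61.1316 intr=68.9384 cont=68.3202 V=68.9384[EX]; j=1 S=76.1130 intr=53.9570 cont=53.3387 V=53.9570[EX]; j=2 S=94.7659 intr=35.3041 cont=34.6859 V=35.3041[EX]; j=3 S=117.9900 intr=12.0800 cont=12.2423 V=12.2423[hold]; j=4 S=146.9056 intr=0.0000 cont=0.0000 V=0.0000[hold]; j=5 S=182.9075 intr=0.0000 cont=0.0000 V=0.0000[hold]; j=6 S=227.7323 intr=0.0000 cont=0.0000 V=0.0000[hold]  S*(6)=94.7659
k=5: j=0 S=68.2122 intr=61.8578 cont=61.2395 V=61.8578[EX]; j=1 S=84.9289 intr=45.1411 cont=44.5229 V=45.1411[EX]; j=2 S=105.7423 intr=24.3277 cont=23.7893 V=24.3277[EX]; j=3 S=131.6563 intr=0.0000 cont=6.1606 V=6.1606[hold]; j=4 S=163.9211 intr=0.0000 cont=0.0000 V=0.0000[hold]; j=5 S=204.0930 intr=0.0000 cont=0.0000 V=0.0000[hold]  S*(5)=105.7423
k=4: j=0 S=76.1130 intr=53.9570 cont=53.3387 V=53.9570[EX]; j=1 S=94.7659 intr=35.3041 cont=34.6859 V=35.3041[EX]; j=2 S=117.9900 intr=12.0800 cont=15.2734 V=15.2734[hold]; j=3 S=146.9056 intr=0.0000 cont=3.1001 V=3.1001[hold]; j=4 S=182.9075 intr=0.0000 cont=0.0000 V=0.0000[hold]  S*(4)=94.7659
k=3: j=0 S=84.9289 intr=45.1411 cont=44.5229 V=45.1411[EX]; j=1 S=105.7423 intr=24.3277 cont=25.2807 V=25.2807[hold]; j=2 S=131.6563 intr=0.0000 cont=9.2113 V=9.2113[hold]; j=3 S=163.9211 intr=0.0000 cont=1.5601 V=1.5601[hold]  S*(3)=84.9289
k=2: j=0 S=94.7659 intr=35.3041 cont=35.1548 V=35.3041[EX]; j=1 S=117.9900 intr=12.0800 cont=17.2540 V=17.2540[hold]; j=2 S=146.9056 intr=0.0000 cont=5.4029 V=5.4029[hold]  S*(2)=94.7659
k=1: j=0 S=105.7423 intr=24.3277 cont=26.2552 V=26.2552[hold]; j=1 S=131.6563 intr=0.0000 cont=11.3410 V=11.3410[hold]  S*(1)=-
k=0: j=0 S=117.9900 intr=12.0800 cont=18.7922 V=18.7922[hold]  S*(0)=-

price = 18.7922
boundary = - - 94.7659 84.9289 94.7659 105.7423 94.7659
tree:
18.7922
26.2552 11.3410
35.3041 17.2540 5.4029
45.1411 25.2807 9.2113 1.5601
53.9570 35.3041 15.2734 3.1001 0.0000
61.8578 45.1411 24.3277 6.1606 0.0000 0.0000
68.9384 53.9570 35.3041 12.2423 0.0000 0.0000 0.0000
75.2841 61.8578 45.1411 24.3277 0.0000 0.0000 0.0000 0.0000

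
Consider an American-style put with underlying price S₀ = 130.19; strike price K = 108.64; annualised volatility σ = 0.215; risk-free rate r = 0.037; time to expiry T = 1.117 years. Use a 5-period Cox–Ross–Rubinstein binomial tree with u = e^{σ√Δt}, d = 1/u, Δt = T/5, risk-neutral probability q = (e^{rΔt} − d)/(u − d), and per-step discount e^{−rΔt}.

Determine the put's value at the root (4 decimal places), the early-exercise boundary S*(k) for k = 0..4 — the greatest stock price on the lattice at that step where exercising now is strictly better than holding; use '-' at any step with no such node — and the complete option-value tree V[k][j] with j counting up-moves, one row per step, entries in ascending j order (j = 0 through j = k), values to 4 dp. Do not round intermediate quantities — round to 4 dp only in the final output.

price = 2.5518
boundary = - - - - 86.7052
tree:
2.5518
4.5907 0.6756
8.0567 1.4056 0.0000
13.6527 2.9246 0.0000 0.0000
21.9348 6.0850 0.0000 0.0000 0.0000
30.3129 12.6605 0.0000 0.0000 0.0000 0.0000

Δt=0.22340  u=1.10696  d=0.90337  q=0.51539  discount=0.99177
step 5 (expiry): payoffs max(K−S,0) = 30.3129 12.6605 0.0000 0.0000 0.0000 0.0000
step 4: (k=4,j=0): S=86.7052, (K−S)⁺=21.9348, hold=21.0405 ⇒ V=21.9348 exercise | (k=4,j=1): S=106.2457, (K−S)⁺=2.3943, hold=6.0850 ⇒ V=6.0850 continue | (k=4,j=2): S=130.1900, (K−S)⁺=0.0000, hold=0.0000 ⇒ V=0.0000 continue | (k=4,j=3): S=159.5305, (K−S)⁺=0.0000, hold=0.0000 ⇒ V=0.0000 continue | (k=4,j=4): S=195.4834, (K−S)⁺=0.0000, hold=0.0000 ⇒ V=0.0000 continue  boundary S*=86.7052
step 3: (k=3,j=0): S=95.9795, (K−S)⁺=12.6605, hold=13.6527 ⇒ V=13.6527 continue | (k=3,j=1): S=117.6101, (K−S)⁺=0.0000, hold=2.9246 ⇒ V=2.9246 continue | (k=3,j=2): S=144.1155, (K−S)⁺=0.0000, hold=0.0000 ⇒ V=0.0000 continue | (k=3,j=3): S=176.5944, (K−S)⁺=0.0000, hold=0.0000 ⇒ V=0.0000 continue  boundary S*=-
step 2: (k=2,j=0): S=106.2457, (K−S)⁺=2.3943, hold=8.0567 ⇒ V=8.0567 continue | (k=2,j=1): S=130.1900, (K−S)⁺=0.0000, hold=1.4056 ⇒ V=1.4056 continue | (k=2,j=2): S=159.5305, (K−S)⁺=0.0000, hold=0.0000 ⇒ V=0.0000 continue  boundary S*=-
step 1: (k=1,j=0): S=117.6101, (K−S)⁺=0.0000, hold=4.5907 ⇒ V=4.5907 continue | (k=1,j=1): S=144.1155, (K−S)⁺=0.0000, hold=0.6756 ⇒ V=0.6756 continue  boundary S*=-
step 0: (k=0,j=0): S=130.1900, (K−S)⁺=0.0000, hold=2.5518 ⇒ V=2.5518 continue  boundary S*=-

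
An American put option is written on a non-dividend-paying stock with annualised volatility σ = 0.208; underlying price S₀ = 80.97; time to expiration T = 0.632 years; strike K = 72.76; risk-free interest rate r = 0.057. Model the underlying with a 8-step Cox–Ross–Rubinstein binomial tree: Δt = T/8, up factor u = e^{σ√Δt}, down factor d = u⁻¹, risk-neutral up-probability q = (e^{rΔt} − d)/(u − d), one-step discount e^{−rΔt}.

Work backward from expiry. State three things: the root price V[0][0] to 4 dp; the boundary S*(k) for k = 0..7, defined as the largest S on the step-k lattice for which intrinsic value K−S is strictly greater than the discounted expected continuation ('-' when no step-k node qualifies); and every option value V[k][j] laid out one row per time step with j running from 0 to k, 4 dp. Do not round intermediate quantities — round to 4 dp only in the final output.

Δt=0.07900, u=1.06021, d=0.94321, q=0.52397, disc=e^(-rΔt)=0.99551
k=8 terminal: V=max(K-S,0) → 22.0370 15.7456 8.6738 0.7249 0.0000 0.0000 0.0000 0.0000 0.0000
k=7: j=0 S=53.7768 intr=18.9832 cont=18.6563 V=18.9832[EX]; j=1 S=60.4470 intr=12.3130 cont=11.9861 V=12.3130[EX]; j=2 S=67.9445 intr=4.8155 cont=4.4886 V=4.8155[EX]; j=3 S=76.3720 intr=0.0000 cont=0.3435 V=0.3435[hold]; j=4 S=85.8448 intr=0.0000 cont=0.0000 V=0.0000[hold]; j=5 S=96.4926 intr=0.0000 cont=0.0000 V=0.0000[hold]; j=6 S=108.4610 intr=0.0000 cont=0.0000 V=0.0000[hold]; j=7 S=121.9140 intr=0.0000 cont=0.0000 V=0.0000[hold]  S*(7)=67.9445
k=6: j=0 S=57.0144 intr=15.7456 cont=15.4187 V=15.7456[EX]; j=1 S=64.0862 intr=8.6738 cont=8.3469 V=8.6738[EX]; j=2 S=72.0351 intr=0.7249 cont=2.4612 V=2.4612[hold]; j=3 S=80.9700 intr=0.0000 cont=0.1628 V=0.1628[hold]; j=4 S=91.0131 intr=0.0000 cont=0.0000 V=0.0000[hold]; j=5 S=102.3019 intr=0.0000 cont=0.0000 V=0.0000[hold]; j=6 S=114.9909 intr=0.0000 cont=0.0000 V=0.0000[hold]  S*(6)=64.0862
k=5: j=0 S=60.4470 intr=12.3130 cont=11.9861 V=12.3130[EX]; j=1 S=67.9445 intr=4.8155 cont=5.3943 V=5.3943[hold]; j=2 S=76.3720 intr=0.0000 cont=1.2513 V=1.2513[hold]; j=3 S=85.8448 intr=0.0000 cont=0.0771 V=0.0771[hold]; j=4 S=96.4926 intr=0.0000 cont=0.0000 V=0.0000[hold]; j=5 S=108.4610 intr=0.0000 cont=0.0000 V=0.0000[hold]  S*(5)=60.4470
k=4: j=0 S=64.0862 intr=8.6738 cont=8.6488 V=8.6738[EX]; j=1 S=72.0351 intr=0.7249 cont=3.2090 V=3.2090[hold]; j=2 S=80.9700 intr=0.0000 cont=0.6332 V=0.6332[hold]; j=3 S=91.0131 intr=0.0000 cont=0.0366 V=0.0366[hold]; j=4 S=102.3019 intr=0.0000 cont=0.0000 V=0.0000[hold]  S*(4)=64.0862
k=3: j=0 S=67.9445 intr=4.8155 cont=5.7843 V=5.7843[hold]; j=1 S=76.3720 intr=0.0000 cont=1.8510 V=1.8510[hold]; j=2 S=85.8448 intr=0.0000 cont=0.3191 V=0.3191[hold]; j=3 S=96.4926 intr=0.0000 cont=0.0173 V=0.0173[hold]  S*(3)=-
k=2: j=0 S=72.0351 intr=0.7249 cont=3.7067 V=3.7067[hold]; j=1 S=80.9700 intr=0.0000 cont=1.0437 V=1.0437[hold]; j=2 S=91.0131 intr=0.0000 cont=0.1603 V=0.1603[hold]  S*(2)=-
k=1: j=0 S=76.3720 intr=0.0000 cont=2.3010 V=2.3010[hold]; j=1 S=85.8448 intr=0.0000 cont=0.5782 V=0.5782[hold]  S*(1)=-
k=0: j=0 S=80.9700 intr=0.0000 cont=1.3920 V=1.3920[hold]  S*(0)=-

price = 1.3920
boundary = - - - - 64.0862 60.4470 64.0862 67.9445
tree:
1.3920
2.3010 0.5782
3.7067 1.0437 0.1603
5.7843 1.8510 0.3191 0.0173
8.6738 3.2090 0.6332 0.0366 0.0000
12.3130 5.3943 1.2513 0.0771 0.0000 0.0000
15.7456 8.6738 2.4612 0.1628 0.0000 0.0000 0.0000
18.9832 12.3130 4.8155 0.3435 0.0000 0.0000 0.0000 0.0000
22.0370 15.7456 8.6738 0.7249 0.0000 0.0000 0.0000 0.0000 0.0000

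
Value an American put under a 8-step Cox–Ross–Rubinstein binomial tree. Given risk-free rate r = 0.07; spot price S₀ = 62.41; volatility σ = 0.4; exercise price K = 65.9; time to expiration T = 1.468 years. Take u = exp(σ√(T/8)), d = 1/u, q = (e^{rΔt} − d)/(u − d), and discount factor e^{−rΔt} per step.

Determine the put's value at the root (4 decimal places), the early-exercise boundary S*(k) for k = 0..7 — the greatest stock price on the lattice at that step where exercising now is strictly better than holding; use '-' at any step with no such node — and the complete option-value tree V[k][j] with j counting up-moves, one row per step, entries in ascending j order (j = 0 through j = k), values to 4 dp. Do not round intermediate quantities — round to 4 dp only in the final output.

params: Δt=0.18350 u=1.18690 d=0.84253 q=0.49481 e^(-rΔt)=0.98724
t_8 payoffs: 50.0536 43.5765 34.4520 21.5980 3.4900 0.0000 0.0000 0.0000 0.0000
t_7: node(7,0) S=18.8082 payoff=47.0918 vs cont=46.2507 → 47.0918 [stop]  node(7,1) S=26.4958 payoff=39.4042 vs cont=38.5631 → 39.4042 [stop]  node(7,2) S=37.3257 payoff=28.5743 vs cont=27.7332 → 28.5743 [stop]  node(7,3) S=52.5822 payoff=13.3178 vs cont=12.4767 → 13.3178 [stop]  node(7,4) S=74.0746 payoff=0.0000 vs cont=1.7406 → 1.7406 [wait]  node(7,5) S=104.3518 payoff=0.0000 vs cont=0.0000 → 0.0000 [wait]  node(7,6) S=147.0045 payoff=0.0000 vs cont=0.0000 → 0.0000 [wait]  node(7,7) S=207.0911 payoff=0.0000 vs cont=0.0000 → 0.0000 [wait]  ⇒ S*(7)=52.5822
t_6: node(6,0) S=22.3235 payoff=43.5765 vs cont=42.7354 → 43.5765 [stop]  node(6,1) S=31.4480 payoff=34.4520 vs cont=33.6109 → 34.4520 [stop]  node(6,2) S=44.3020 payoff=21.5980 vs cont=20.7569 → 21.5980 [stop]  node(6,3) S=62.4100 payoff=3.4900 vs cont=7.4925 → 7.4925 [wait]  node(6,4) S=87.9194 payoff=0.0000 vs cont=0.8681 → 0.8681 [wait]  node(6,5) S=123.8555 payoff=0.0000 vs cont=0.0000 → 0.0000 [wait]  node(6,6) S=174.4802 payoff=0.0000 vs cont=0.0000 → 0.0000 [wait]  ⇒ S*(6)=44.3020
t_5: node(5,0) S=26.4958 payoff=39.4042 vs cont=38.5631 → 39.4042 [stop]  node(5,1) S=37.3257 payoff=28.5743 vs cont=27.7332 → 28.5743 [stop]  node(5,2) S=52.5822 payoff=13.3178 vs cont=14.4319 → 14.4319 [wait]  node(5,3) S=74.0746 payoff=0.0000 vs cont=4.1609 → 4.1609 [wait]  node(5,4) S=104.3518 payoff=0.0000 vs cont=0.4330 → 0.4330 [wait]  node(5,5) S=147.0045 payoff=0.0000 vs cont=0.0000 → 0.0000 [wait]  ⇒ S*(5)=37.3257
t_4: node(4,0) S=31.4480 payoff=34.4520 vs cont=33.6109 → 34.4520 [stop]  node(4,1) S=44.3020 payoff=21.5980 vs cont=21.3011 → 21.5980 [stop]  node(4,2) S=62.4100 payoff=3.4900 vs cont=9.2304 → 9.2304 [wait]  node(4,3) S=87.9194 payoff=0.0000 vs cont=2.2867 → 2.2867 [wait]  node(4,4) S=123.8555 payoff=0.0000 vs cont=0.2159 → 0.2159 [wait]  ⇒ S*(4)=44.3020
t_3: node(3,0) S=37.3257 payoff=28.5743 vs cont=27.7332 → 28.5743 [stop]  node(3,1) S=52.5822 payoff=13.3178 vs cont=15.2809 → 15.2809 [wait]  node(3,2) S=74.0746 payoff=0.0000 vs cont=5.7207 → 5.7207 [wait]  node(3,3) S=104.3518 payoff=0.0000 vs cont=1.2460 → 1.2460 [wait]  ⇒ S*(3)=37.3257
t_2: node(2,0) S=44.3020 payoff=21.5980 vs cont=21.7158 → 21.7158 [wait]  node(2,1) S=62.4100 payoff=3.4900 vs cont=10.4157 → 10.4157 [wait]  node(2,2) S=87.9194 payoff=0.0000 vs cont=3.4618 → 3.4618 [wait]  ⇒ S*(2)=-
t_1: node(1,0) S=52.5822 payoff=13.3178 vs cont=15.9187 → 15.9187 [wait]  node(1,1) S=74.0746 payoff=0.0000 vs cont=6.8859 → 6.8859 [wait]  ⇒ S*(1)=-
t_0: node(0,0) S=62.4100 payoff=3.4900 vs cont=11.3030 → 11.3030 [wait]  ⇒ S*(0)=-

price = 11.3030
boundary = - - - 37.3257 44.3020 37.3257 44.3020 52.5822
tree:
11.3030
15.9187 6.8859
21.7158 10.4157 3.4618
28.5743 15.2809 5.7207 1.2460
34.4520 21.5980 9.2304 2.2867 0.2159
39.4042 28.5743 14.4319 4.1609 0.4330 0.0000
43.5765 34.4520 21.5980 7.4925 0.8681 0.0000 0.0000
47.0918 39.4042 28.5743 13.3178 1.7406 0.0000 0.0000 0.0000
50.0536 43.5765 34.4520 21.5980 3.4900 0.0000 0.0000 0.0000 0.0000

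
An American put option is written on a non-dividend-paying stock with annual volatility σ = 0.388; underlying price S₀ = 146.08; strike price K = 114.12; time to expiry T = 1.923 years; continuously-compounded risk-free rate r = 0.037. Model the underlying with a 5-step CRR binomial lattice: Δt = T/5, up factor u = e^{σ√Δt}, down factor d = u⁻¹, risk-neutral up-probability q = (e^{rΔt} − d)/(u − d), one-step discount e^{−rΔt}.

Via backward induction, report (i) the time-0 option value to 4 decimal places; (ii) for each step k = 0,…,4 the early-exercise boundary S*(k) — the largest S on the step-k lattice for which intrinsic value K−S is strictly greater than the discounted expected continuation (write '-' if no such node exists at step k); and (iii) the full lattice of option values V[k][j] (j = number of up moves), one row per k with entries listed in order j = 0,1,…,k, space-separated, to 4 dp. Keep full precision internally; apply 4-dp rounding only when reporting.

price = 10.9021
boundary = - - - 70.9721 90.2794
tree:
10.9021
17.8323 3.4081
28.3326 6.5180 0.0000
43.1479 12.4657 0.0000 0.0000
58.3261 23.8406 0.0000 0.0000 0.0000
70.2583 43.1479 0.0000 0.0000 0.0000 0.0000

Δt=0.38460  u=1.27204  d=0.78614  q=0.46963  discount=0.98587
step 5 (expiry): payoffs max(K−S,0) = 70.2583 43.1479 0.0000 0.0000 0.0000 0.0000
step 4: (k=4,j=0): S=55.7939, (K−S)⁺=58.3261, hold=56.7137 ⇒ V=58.3261 exercise | (k=4,j=1): S=90.2794, (K−S)⁺=23.8406, hold=22.5611 ⇒ V=23.8406 exercise | (k=4,j=2): S=146.0800, (K−S)⁺=0.0000, hold=0.0000 ⇒ V=0.0000 continue | (k=4,j=3): S=236.3703, (K−S)⁺=0.0000, hold=0.0000 ⇒ V=0.0000 continue | (k=4,j=4): S=382.4679, (K−S)⁺=0.0000, hold=0.0000 ⇒ V=0.0000 continue  boundary S*=90.2794
step 3: (k=3,j=0): S=70.9721, (K−S)⁺=43.1479, hold=41.5355 ⇒ V=43.1479 exercise | (k=3,j=1): S=114.8391, (K−S)⁺=0.0000, hold=12.4657 ⇒ V=12.4657 continue | (k=3,j=2): S=185.8197, (K−S)⁺=0.0000, hold=0.0000 ⇒ V=0.0000 continue | (k=3,j=3): S=300.6727, (K−S)⁺=0.0000, hold=0.0000 ⇒ V=0.0000 continue  boundary S*=70.9721
step 2: (k=2,j=0): S=90.2794, (K−S)⁺=23.8406, hold=28.3326 ⇒ V=28.3326 continue | (k=2,j=1): S=146.0800, (K−S)⁺=0.0000, hold=6.5180 ⇒ V=6.5180 continue | (k=2,j=2): S=236.3703, (K−S)⁺=0.0000, hold=0.0000 ⇒ V=0.0000 continue  boundary S*=-
step 1: (k=1,j=0): S=114.8391, (K−S)⁺=0.0000, hold=17.8323 ⇒ V=17.8323 continue | (k=1,j=1): S=185.8197, (K−S)⁺=0.0000, hold=3.4081 ⇒ V=3.4081 continue  boundary S*=-
step 0: (k=0,j=0): S=146.0800, (K−S)⁺=0.0000, hold=10.9021 ⇒ V=10.9021 continue  boundary S*=-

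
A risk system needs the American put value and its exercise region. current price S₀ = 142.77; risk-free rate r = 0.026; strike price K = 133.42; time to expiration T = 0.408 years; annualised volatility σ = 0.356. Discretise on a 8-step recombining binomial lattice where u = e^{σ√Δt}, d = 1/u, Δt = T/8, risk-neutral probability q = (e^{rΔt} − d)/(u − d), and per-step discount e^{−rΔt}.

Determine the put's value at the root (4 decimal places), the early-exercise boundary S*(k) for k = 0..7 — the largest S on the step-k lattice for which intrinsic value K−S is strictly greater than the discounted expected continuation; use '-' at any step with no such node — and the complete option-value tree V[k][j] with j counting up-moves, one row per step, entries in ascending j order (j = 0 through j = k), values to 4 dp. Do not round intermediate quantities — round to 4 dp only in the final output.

price = 8.1887
boundary = - - - - - 95.5122 103.5082 112.1735
tree:
8.1887
11.8935 4.3263
16.7874 6.7946 1.7500
22.9193 10.4035 3.0290 0.4138
30.1145 15.4373 5.1537 0.8094 0.0000
37.9078 22.0248 8.5720 1.5835 0.0000 0.0000
45.2860 29.9118 13.8149 3.0978 0.0000 0.0000 0.0000
52.0943 37.9078 21.2465 6.0603 0.0000 0.0000 0.0000 0.0000
58.3766 45.2860 29.9118 11.8558 0.0000 0.0000 0.0000 0.0000 0.0000

params: Δt=0.05100 u=1.08372 d=0.92275 q=0.48816 e^(-rΔt)=0.99867
t_8 payoffs: 58.3766 45.2860 29.9118 11.8558 0.0000 0.0000 0.0000 0.0000 0.0000
t_7: node(7,0) S=81.3257 payoff=52.0943 vs cont=51.9175 → 52.0943 [stop]  node(7,1) S=95.5122 payoff=37.9078 vs cont=37.7310 → 37.9078 [stop]  node(7,2) S=112.1735 payoff=21.2465 vs cont=21.0697 → 21.2465 [stop]  node(7,3) S=131.7411 payoff=1.6789 vs cont=6.0603 → 6.0603 [wait]  node(7,4) S=154.7222 payoff=0.0000 vs cont=0.0000 → 0.0000 [wait]  node(7,5) S=181.7121 payoff=0.0000 vs cont=0.0000 → 0.0000 [wait]  node(7,6) S=213.4101 payoff=0.0000 vs cont=0.0000 → 0.0000 [wait]  node(7,7) S=250.6375 payoff=0.0000 vs cont=0.0000 → 0.0000 [wait]  ⇒ S*(7)=112.1735
t_6: node(6,0) S=88.1340 payoff=45.2860 vs cont=45.1092 → 45.2860 [stop]  node(6,1) S=103.5082 payoff=29.9118 vs cont=29.7350 → 29.9118 [stop]  node(6,2) S=121.5642 payoff=11.8558 vs cont=13.8149 → 13.8149 [wait]  node(6,3) S=142.7700 payoff=0.0000 vs cont=3.0978 → 3.0978 [wait]  node(6,4) S=167.6749 payoff=0.0000 vs cont=0.0000 → 0.0000 [wait]  node(6,5) S=196.9243 payoff=0.0000 vs cont=0.0000 → 0.0000 [wait]  node(6,6) S=231.2760 payoff=0.0000 vs cont=0.0000 → 0.0000 [wait]  ⇒ S*(6)=103.5082
t_5: node(5,0) S=95.5122 payoff=37.9078 vs cont=37.7310 → 37.9078 [stop]  node(5,1) S=112.1735 payoff=21.2465 vs cont=22.0248 → 22.0248 [wait]  node(5,2) S=131.7411 payoff=1.6789 vs cont=8.5720 → 8.5720 [wait]  node(5,3) S=154.7222 payoff=0.0000 vs cont=1.5835 → 1.5835 [wait]  node(5,4) S=181.7121 payoff=0.0000 vs cont=0.0000 → 0.0000 [wait]  node(5,5) S=213.4101 payoff=0.0000 vs cont=0.0000 → 0.0000 [wait]  ⇒ S*(5)=95.5122
t_4: node(4,0) S=103.5082 payoff=29.9118 vs cont=30.1145 → 30.1145 [wait]  node(4,1) S=121.5642 payoff=11.8558 vs cont=15.4373 → 15.4373 [wait]  node(4,2) S=142.7700 payoff=0.0000 vs cont=5.1537 → 5.1537 [wait]  node(4,3) S=167.6749 payoff=0.0000 vs cont=0.8094 → 0.8094 [wait]  node(4,4) S=196.9243 payoff=0.0000 vs cont=0.0000 → 0.0000 [wait]  ⇒ S*(4)=-
t_3: node(3,0) S=112.1735 payoff=21.2465 vs cont=22.9193 → 22.9193 [wait]  node(3,1) S=131.7411 payoff=1.6789 vs cont=10.4035 → 10.4035 [wait]  node(3,2) S=154.7222 payoff=0.0000 vs cont=3.0290 → 3.0290 [wait]  node(3,3) S=181.7121 payoff=0.0000 vs cont=0.4138 → 0.4138 [wait]  ⇒ S*(3)=-
t_2: node(2,0) S=121.5642 payoff=11.8558 vs cont=16.7874 → 16.7874 [wait]  node(2,1) S=142.7700 payoff=0.0000 vs cont=6.7946 → 6.7946 [wait]  node(2,2) S=167.6749 payoff=0.0000 vs cont=1.7500 → 1.7500 [wait]  ⇒ S*(2)=-
t_1: node(1,0) S=131.7411 payoff=1.6789 vs cont=11.8935 → 11.8935 [wait]  node(1,1) S=154.7222 payoff=0.0000 vs cont=4.3263 → 4.3263 [wait]  ⇒ S*(1)=-
t_0: node(0,0) S=142.7700 payoff=0.0000 vs cont=8.1887 → 8.1887 [wait]  ⇒ S*(0)=-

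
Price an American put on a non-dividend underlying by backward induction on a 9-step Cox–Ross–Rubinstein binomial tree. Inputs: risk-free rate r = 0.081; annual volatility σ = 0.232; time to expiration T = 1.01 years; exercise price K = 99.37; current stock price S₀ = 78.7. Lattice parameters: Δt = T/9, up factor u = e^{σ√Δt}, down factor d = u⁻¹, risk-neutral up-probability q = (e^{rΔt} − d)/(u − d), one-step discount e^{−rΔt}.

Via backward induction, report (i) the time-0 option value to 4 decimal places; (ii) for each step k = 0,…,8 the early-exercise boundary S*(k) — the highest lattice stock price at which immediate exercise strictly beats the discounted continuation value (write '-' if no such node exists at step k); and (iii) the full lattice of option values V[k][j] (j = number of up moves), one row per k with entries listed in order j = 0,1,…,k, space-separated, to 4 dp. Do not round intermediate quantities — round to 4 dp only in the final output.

price = 20.6700
boundary = 78.7000 72.8152 78.7000 85.0605 78.7000 85.0605 78.7000 85.0605 91.9349
tree:
20.6700
26.5548 14.4846
31.9996 20.6700 9.4453
37.0373 26.5548 14.3095 5.4493
41.6983 31.9996 20.6700 9.0129 2.4971
46.0107 37.0373 26.5548 14.3095 4.6401 0.7084
50.0007 41.6983 31.9996 20.6700 8.3479 1.5509 0.0005
53.6923 46.0107 37.0373 26.5548 14.3095 3.3958 0.0010 0.0000
57.1079 50.0007 41.6983 31.9996 20.6700 7.4351 0.0023 0.0000 0.0000
60.2681 53.6923 46.0107 37.0373 26.5548 14.3095 0.0050 0.0000 0.0000 0.0000

params: Δt=0.11222 u=1.08082 d=0.92522 q=0.53927 e^(-rΔt)=0.99095
t_9 payoffs: 60.2681 53.6923 46.0107 37.0373 26.5548 14.3095 0.0050 0.0000 0.0000 0.0000
t_8: node(8,0) S=42.2621 payoff=57.1079 vs cont=56.2087 → 57.1079 [stop]  node(8,1) S=49.3693 payoff=50.0007 vs cont=49.1015 → 50.0007 [stop]  node(8,2) S=57.6717 payoff=41.6983 vs cont=40.7991 → 41.6983 [stop]  node(8,3) S=67.3704 payoff=31.9996 vs cont=31.1005 → 31.9996 [stop]  node(8,4) S=78.7000 payoff=20.6700 vs cont=19.7708 → 20.6700 [stop]  node(8,5) S=91.9349 payoff=7.4351 vs cont=6.5359 → 7.4351 [stop]  node(8,6) S=107.3956 payoff=0.0000 vs cont=0.0023 → 0.0023 [wait]  node(8,7) S=125.4563 payoff=0.0000 vs cont=0.0000 → 0.0000 [wait]  node(8,8) S=146.5542 payoff=0.0000 vs cont=0.0000 → 0.0000 [wait]  ⇒ S*(8)=91.9349
t_7: node(7,0) S=45.6777 payoff=53.6923 vs cont=52.7931 → 53.6923 [stop]  node(7,1) S=53.3593 payoff=46.0107 vs cont=45.1115 → 46.0107 [stop]  node(7,2) S=62.3327 payoff=37.0373 vs cont=36.1381 → 37.0373 [stop]  node(7,3) S=72.8152 payoff=26.5548 vs cont=25.6557 → 26.5548 [stop]  node(7,4) S=85.0605 payoff=14.3095 vs cont=13.4104 → 14.3095 [stop]  node(7,5) S=99.3650 payoff=0.0050 vs cont=3.3958 → 3.3958 [wait]  node(7,6) S=116.0752 payoff=0.0000 vs cont=0.0010 → 0.0010 [wait]  node(7,7) S=135.5955 payoff=0.0000 vs cont=0.0000 → 0.0000 [wait]  ⇒ S*(7)=85.0605
t_6: node(6,0) S=49.3693 payoff=50.0007 vs cont=49.1015 → 50.0007 [stop]  node(6,1) S=57.6717 payoff=41.6983 vs cont=40.7991 → 41.6983 [stop]  node(6,2) S=67.3704 payoff=31.9996 vs cont=31.1005 → 31.9996 [stop]  node(6,3) S=78.7000 payoff=20.6700 vs cont=19.7708 → 20.6700 [stop]  node(6,4) S=91.9349 payoff=7.4351 vs cont=8.3479 → 8.3479 [wait]  node(6,5) S=107.3956 payoff=0.0000 vs cont=1.5509 → 1.5509 [wait]  node(6,6) S=125.4563 payoff=0.0000 vs cont=0.0005 → 0.0005 [wait]  ⇒ S*(6)=78.7000
t_5: node(5,0) S=53.3593 payoff=46.0107 vs cont=45.1115 → 46.0107 [stop]  node(5,1) S=62.3327 payoff=37.0373 vs cont=36.1381 → 37.0373 [stop]  node(5,2) S=72.8152 payoff=26.5548 vs cont=25.6557 → 26.5548 [stop]  node(5,3) S=85.0605 payoff=14.3095 vs cont=13.8982 → 14.3095 [stop]  node(5,4) S=99.3650 payoff=0.0050 vs cont=4.6401 → 4.6401 [wait]  node(5,5) S=116.0752 payoff=0.0000 vs cont=0.7084 → 0.7084 [wait]  ⇒ S*(5)=85.0605
t_4: node(4,0) S=57.6717 payoff=41.6983 vs cont=40.7991 → 41.6983 [stop]  node(4,1) S=67.3704 payoff=31.9996 vs cont=31.1005 → 31.9996 [stop]  node(4,2) S=78.7000 payoff=20.6700 vs cont=19.7708 → 20.6700 [stop]  node(4,3) S=91.9349 payoff=7.4351 vs cont=9.0129 → 9.0129 [wait]  node(4,4) S=107.3956 payoff=0.0000 vs cont=2.4971 → 2.4971 [wait]  ⇒ S*(4)=78.7000
t_3: node(3,0) S=62.3327 payoff=37.0373 vs cont=36.1381 → 37.0373 [stop]  node(3,1) S=72.8152 payoff=26.5548 vs cont=25.6557 → 26.5548 [stop]  node(3,2) S=85.0605 payoff=14.3095 vs cont=14.2535 → 14.3095 [stop]  node(3,3) S=99.3650 payoff=0.0050 vs cont=5.4493 → 5.4493 [wait]  ⇒ S*(3)=85.0605
t_2: node(2,0) S=67.3704 payoff=31.9996 vs cont=31.1005 → 31.9996 [stop]  node(2,1) S=78.7000 payoff=20.6700 vs cont=19.7708 → 20.6700 [stop]  node(2,2) S=91.9349 payoff=7.4351 vs cont=9.4453 → 9.4453 [wait]  ⇒ S*(2)=78.7000
t_1: node(1,0) S=72.8152 payoff=26.5548 vs cont=25.6557 → 26.5548 [stop]  node(1,1) S=85.0605 payoff=14.3095 vs cont=14.4846 → 14.4846 [wait]  ⇒ S*(1)=72.8152
t_0: node(0,0) S=78.7000 payoff=20.6700 vs cont=19.8644 → 20.6700 [stop]  ⇒ S*(0)=78.7000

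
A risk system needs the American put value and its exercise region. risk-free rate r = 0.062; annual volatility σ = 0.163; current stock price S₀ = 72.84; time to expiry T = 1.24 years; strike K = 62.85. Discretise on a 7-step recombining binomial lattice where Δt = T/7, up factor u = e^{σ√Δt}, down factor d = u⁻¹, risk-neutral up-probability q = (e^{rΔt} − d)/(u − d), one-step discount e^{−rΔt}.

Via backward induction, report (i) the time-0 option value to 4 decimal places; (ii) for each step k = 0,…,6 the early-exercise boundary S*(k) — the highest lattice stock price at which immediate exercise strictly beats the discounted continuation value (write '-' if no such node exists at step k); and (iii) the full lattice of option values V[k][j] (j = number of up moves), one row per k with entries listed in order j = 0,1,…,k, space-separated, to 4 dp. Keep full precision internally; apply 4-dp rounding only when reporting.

price = 0.7443
boundary = - - - - 55.3596 51.6890 55.3596
tree:
0.7443
1.3857 0.2617
2.5154 0.5369 0.0535
4.4264 1.0831 0.1239 0.0000
7.4904 2.1375 0.2869 0.0000 0.0000
11.1610 4.0920 0.6641 0.0000 0.0000 0.0000
14.5882 7.4904 1.5374 0.0000 0.0000 0.0000 0.0000
17.7881 11.1610 3.5593 0.0000 0.0000 0.0000 0.0000 0.0000

Δt=0.17714  u=1.07101  d=0.93370  q=0.56328  discount=0.98908
step 7 (expiry): payoffs max(K−S,0) = 17.7881 11.1610 3.5593 0.0000 0.0000 0.0000 0.0000 0.0000
step 6: (k=6,j=0): S=48.2618, (K−S)⁺=14.5882, hold=13.9017 ⇒ V=14.5882 exercise | (k=6,j=1): S=55.3596, (K−S)⁺=7.4904, hold=6.8039 ⇒ V=7.4904 exercise | (k=6,j=2): S=63.5011, (K−S)⁺=0.0000, hold=1.5374 ⇒ V=1.5374 continue | (k=6,j=3): S=72.8400, (K−S)⁺=0.0000, hold=0.0000 ⇒ V=0.0000 continue | (k=6,j=4): S=83.5523, (K−S)⁺=0.0000, hold=0.0000 ⇒ V=0.0000 continue | (k=6,j=5): S=95.8401, (K−S)⁺=0.0000, hold=0.0000 ⇒ V=0.0000 continue | (k=6,j=6): S=109.9350, (K−S)⁺=0.0000, hold=0.0000 ⇒ V=0.0000 continue  boundary S*=55.3596
step 5: (k=5,j=0): S=51.6890, (K−S)⁺=11.1610, hold=10.4745 ⇒ V=11.1610 exercise | (k=5,j=1): S=59.2907, (K−S)⁺=3.5593, hold=4.0920 ⇒ V=4.0920 continue | (k=5,j=2): S=68.0104, (K−S)⁺=0.0000, hold=0.6641 ⇒ V=0.6641 continue | (k=5,j=3): S=78.0125, (K−S)⁺=0.0000, hold=0.0000 ⇒ V=0.0000 continue | (k=5,j=4): S=89.4856, (K−S)⁺=0.0000, hold=0.0000 ⇒ V=0.0000 continue | (k=5,j=5): S=102.6459, (K−S)⁺=0.0000, hold=0.0000 ⇒ V=0.0000 continue  boundary S*=51.6890
step 4: (k=4,j=0): S=55.3596, (K−S)⁺=7.4904, hold=7.1008 ⇒ V=7.4904 exercise | (k=4,j=1): S=63.5011, (K−S)⁺=0.0000, hold=2.1375 ⇒ V=2.1375 continue | (k=4,j=2): S=72.8400, (K−S)⁺=0.0000, hold=0.2869 ⇒ V=0.2869 continue | (k=4,j=3): S=83.5523, (K−S)⁺=0.0000, hold=0.0000 ⇒ V=0.0000 continue | (k=4,j=4): S=95.8401, (K−S)⁺=0.0000, hold=0.0000 ⇒ V=0.0000 continue  boundary S*=55.3596
step 3: (k=3,j=0): S=59.2907, (K−S)⁺=3.5593, hold=4.4264 ⇒ V=4.4264 continue | (k=3,j=1): S=68.0104, (K−S)⁺=0.0000, hold=1.0831 ⇒ V=1.0831 continue | (k=3,j=2): S=78.0125, (K−S)⁺=0.0000, hold=0.1239 ⇒ V=0.1239 continue | (k=3,j=3): S=89.4856, (K−S)⁺=0.0000, hold=0.0000 ⇒ V=0.0000 continue  boundary S*=-
step 2: (k=2,j=0): S=63.5011, (K−S)⁺=0.0000, hold=2.5154 ⇒ V=2.5154 continue | (k=2,j=1): S=72.8400, (K−S)⁺=0.0000, hold=0.5369 ⇒ V=0.5369 continue | (k=2,j=2): S=83.5523, (K−S)⁺=0.0000, hold=0.0535 ⇒ V=0.0535 continue  boundary S*=-
step 1: (k=1,j=0): S=68.0104, (K−S)⁺=0.0000, hold=1.3857 ⇒ V=1.3857 continue | (k=1,j=1): S=78.0125, (K−S)⁺=0.0000, hold=0.2617 ⇒ V=0.2617 continue  boundary S*=-
step 0: (k=0,j=0): S=72.8400, (K−S)⁺=0.0000, hold=0.7443 ⇒ V=0.7443 continue  boundary S*=-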